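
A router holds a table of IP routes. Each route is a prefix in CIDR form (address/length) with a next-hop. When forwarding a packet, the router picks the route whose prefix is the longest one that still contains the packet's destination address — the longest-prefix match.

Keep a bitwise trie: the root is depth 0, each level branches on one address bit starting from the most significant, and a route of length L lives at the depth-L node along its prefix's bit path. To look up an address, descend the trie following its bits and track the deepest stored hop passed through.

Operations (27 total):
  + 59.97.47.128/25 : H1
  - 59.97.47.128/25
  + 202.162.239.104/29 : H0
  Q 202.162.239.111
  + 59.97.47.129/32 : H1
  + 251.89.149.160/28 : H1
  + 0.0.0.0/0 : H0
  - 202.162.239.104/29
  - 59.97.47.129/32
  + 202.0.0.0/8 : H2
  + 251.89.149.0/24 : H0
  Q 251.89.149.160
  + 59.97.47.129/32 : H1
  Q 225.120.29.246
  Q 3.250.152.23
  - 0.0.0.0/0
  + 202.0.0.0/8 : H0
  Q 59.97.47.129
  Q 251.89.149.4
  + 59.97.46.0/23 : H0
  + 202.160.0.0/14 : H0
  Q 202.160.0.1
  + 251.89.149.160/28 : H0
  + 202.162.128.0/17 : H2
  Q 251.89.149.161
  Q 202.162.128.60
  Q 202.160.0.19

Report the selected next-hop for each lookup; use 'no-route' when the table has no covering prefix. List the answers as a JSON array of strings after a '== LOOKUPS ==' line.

Trace:
  add 59.97.47.128/25 -> H1 at depth 25
  - 59.97.47.128/25 clear@25
  add 202.162.239.104/29 -> H0 at depth 29
  Q 202.162.239.111: descend 11001010101000101110111101101 ; hops seen [H0] ; pick H0
  add 59.97.47.129/32 -> H1 at depth 32
  add 251.89.149.160/28 -> H1 at depth 28
  add 0.0.0.0/0 -> H0 at depth 0
  - 202.162.239.104/29 clear@29
  - 59.97.47.129/32 clear@32
  add 202.0.0.0/8 -> H2 at depth 8
  add 251.89.149.0/24 -> H0 at depth 24
  Q 251.89.149.160: descend 1111101101011001100101011010 ; hops seen [H0,H0,H1] ; pick H1
  add 59.97.47.129/32 -> H1 at depth 32
  Q 225.120.29.246: descend 111 ; hops seen [H0] ; pick H0
  Q 3.250.152.23: descend 00 ; hops seen [H0] ; pick H0
  - 0.0.0.0/0 clear@0
  add 202.0.0.0/8 -> H0 at depth 8
  Q 59.97.47.129: descend 00111011011000010010111110000001 ; hops seen [H1] ; pick H1
  Q 251.89.149.4: descend 111110110101100110010101 ; hops seen [H0] ; pick H0
  add 59.97.46.0/23 -> H0 at depth 23
  add 202.160.0.0/14 -> H0 at depth 14
  Q 202.160.0.1: descend 11001010101000 ; hops seen [H0,H0] ; pick H0
  add 251.89.149.160/28 -> H0 at depth 28
  add 202.162.128.0/17 -> H2 at depth 17
  Q 251.89.149.161: descend 1111101101011001100101011010 ; hops seen [H0,H0] ; pick H0
  Q 202.162.128.60: descend 11001010101000101 ; hops seen [H0,H0,H2] ; pick H2
  Q 202.160.0.19: descend 11001010101000 ; hops seen [H0,H0] ; pick H0

== LOOKUPS ==
["H0","H1","H0","H0","H1","H0","H0","H0","H2","H0"]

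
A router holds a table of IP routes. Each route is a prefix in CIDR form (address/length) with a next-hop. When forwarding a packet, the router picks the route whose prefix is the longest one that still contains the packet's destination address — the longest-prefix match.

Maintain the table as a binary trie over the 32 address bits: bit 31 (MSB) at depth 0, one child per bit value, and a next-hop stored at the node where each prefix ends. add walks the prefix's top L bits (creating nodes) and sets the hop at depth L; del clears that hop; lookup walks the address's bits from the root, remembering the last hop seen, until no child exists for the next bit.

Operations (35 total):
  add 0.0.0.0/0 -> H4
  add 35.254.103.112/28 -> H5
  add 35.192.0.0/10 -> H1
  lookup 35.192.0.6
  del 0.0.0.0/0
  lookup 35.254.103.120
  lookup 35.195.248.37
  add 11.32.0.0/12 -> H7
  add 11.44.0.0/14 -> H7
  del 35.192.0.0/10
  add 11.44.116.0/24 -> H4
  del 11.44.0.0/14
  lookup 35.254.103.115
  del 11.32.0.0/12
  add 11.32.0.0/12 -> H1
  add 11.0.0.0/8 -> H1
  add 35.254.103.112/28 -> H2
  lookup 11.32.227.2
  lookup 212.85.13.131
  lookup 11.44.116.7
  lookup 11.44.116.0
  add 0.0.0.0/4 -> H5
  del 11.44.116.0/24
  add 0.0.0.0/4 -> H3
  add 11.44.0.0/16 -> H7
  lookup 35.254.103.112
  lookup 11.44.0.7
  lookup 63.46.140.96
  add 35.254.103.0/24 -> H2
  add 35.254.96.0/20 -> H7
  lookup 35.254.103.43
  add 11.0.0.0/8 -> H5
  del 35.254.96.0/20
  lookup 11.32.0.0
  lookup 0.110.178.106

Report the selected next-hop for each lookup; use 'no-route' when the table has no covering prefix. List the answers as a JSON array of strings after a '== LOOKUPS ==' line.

Apply in order:
  + 0.0.0.0/0 (H4) depth=0
  + 35.254.103.112/28 (H5) depth=28
  + 35.192.0.0/10 (H1) depth=10
  lookup 35.192.0.6: bits 0010001111 walk d0:H4→d1:-→d2:-→d3:-→d4:-→d5:-→d6:-→d7:-→d8:-→d9:-→d10:H1 -> H1
  del 0.0.0.0/0 (clear depth 0)
  lookup 35.254.103.120: bits 0010001111111110011001110111 walk d0:-→d1:-→d2:-→d3:-→d4:-→d5:-→d6:-→d7:-→d8:-→d9:-→d10:H1→d11:-→d12:-→d13:-→d14:-→d15:-→d16:-→d17:-→d18:-→d19:-→d20:-→d21:-→d22:-→d23:-→d24:-→d25:-→d26:-→d27:-→d28:H5 -> H5
  lookup 35.195.248.37: bits 0010001111 walk d0:-→d1:-→d2:-→d3:-→d4:-→d5:-→d6:-→d7:-→d8:-→d9:-→d10:H1 -> H1
  + 11.32.0.0/12 (H7) depth=12
  + 11.44.0.0/14 (H7) depth=14
  del 35.192.0.0/10 (clear depth 10)
  + 11.44.116.0/24 (H4) depth=24
  del 11.44.0.0/14 (clear depth 14)
  lookup 35.254.103.115: bits 0010001111111110011001110111 walk d0:-→d1:-→d2:-→d3:-→d4:-→d5:-→d6:-→d7:-→d8:-→d9:-→d10:-→d11:-→d12:-→d13:-→d14:-→d15:-→d16:-→d17:-→d18:-→d19:-→d20:-→d21:-→d22:-→d23:-→d24:-→d25:-→d26:-→d27:-→d28:H5 -> H5
  del 11.32.0.0/12 (clear depth 12)
  + 11.32.0.0/12 (H1) depth=12
  + 11.0.0.0/8 (H1) depth=8
  + 35.254.103.112/28 (H2) depth=28
  lookup 11.32.227.2: bits 000010110010 walk d0:-→d1:-→d2:-→d3:-→d4:-→d5:-→d6:-→d7:-→d8:H1→d9:-→d10:-→d11:-→d12:H1 -> H1
  lookup 212.85.13.131: bits ε walk d0:- -> no-route
  lookup 11.44.116.7: bits 000010110010110001110100 walk d0:-→d1:-→d2:-→d3:-→d4:-→d5:-→d6:-→d7:-→d8:H1→d9:-→d10:-→d11:-→d12:H1→d13:-→d14:-→d15:-→d16:-→d17:-→d18:-→d19:-→d20:-→d21:-→d22:-→d23:-→d24:H4 -> H4
  lookup 11.44.116.0: bits 000010110010110001110100 walk d0:-→d1:-→d2:-→d3:-→d4:-→d5:-→d6:-→d7:-→d8:H1→d9:-→d10:-→d11:-→d12:H1→d13:-→d14:-→d15:-→d16:-→d17:-→d18:-→d19:-→d20:-→d21:-→d22:-→d23:-→d24:H4 -> H4
  + 0.0.0.0/4 (H5) depth=4
  del 11.44.116.0/24 (clear depth 24)
  + 0.0.0.0/4 (H3) depth=4
  + 11.44.0.0/16 (H7) depth=16
  lookup 35.254.103.112: bits 0010001111111110011001110111 walk d0:-→d1:-→d2:-→d3:-→d4:-→d5:-→d6:-→d7:-→d8:-→d9:-→d10:-→d11:-→d12:-→d13:-→d14:-→d15:-→d16:-→d17:-→d18:-→d19:-→d20:-→d21:-→d22:-→d23:-→d24:-→d25:-→d26:-→d27:-→d28:H2 -> H2
  lookup 11.44.0.7: bits 00001011001011000 walk d0:-→d1:-→d2:-→d3:-→d4:H3→d5:-→d6:-→d7:-→d8:H1→d9:-→d10:-→d11:-→d12:H1→d13:-→d14:-→d15:-→d16:H7→d17:- -> H7
  lookup 63.46.140.96: bits 001 walk d0:-→d1:-→d2:-→d3:- -> no-route
  + 35.254.103.0/24 (H2) depth=24
  + 35.254.96.0/20 (H7) depth=20
  lookup 35.254.103.43: bits 0010001111111110011001110 walk d0:-→d1:-→d2:-→d3:-→d4:-→d5:-→d6:-→d7:-→d8:-→d9:-→d10:-→d11:-→d12:-→d13:-→d14:-→d15:-→d16:-→d17:-→d18:-→d19:-→d20:H7→d21:-→d22:-→d23:-→d24:H2→d25:- -> H2
  + 11.0.0.0/8 (H5) depth=8
  del 35.254.96.0/20 (clear depth 20)
  lookup 11.32.0.0: bits 000010110010 walk d0:-→d1:-→d2:-→d3:-→d4:H3→d5:-→d6:-→d7:-→d8:H5→d9:-→d10:-→d11:-→d12:H1 -> H1
  lookup 0.110.178.106: bits 0000 walk d0:-→d1:-→d2:-→d3:-→d4:H3 -> H3

== LOOKUPS ==
["H1","H5","H1","H5","H1","no-route","H4","H4","H2","H7","no-route","H2","H1","H3"]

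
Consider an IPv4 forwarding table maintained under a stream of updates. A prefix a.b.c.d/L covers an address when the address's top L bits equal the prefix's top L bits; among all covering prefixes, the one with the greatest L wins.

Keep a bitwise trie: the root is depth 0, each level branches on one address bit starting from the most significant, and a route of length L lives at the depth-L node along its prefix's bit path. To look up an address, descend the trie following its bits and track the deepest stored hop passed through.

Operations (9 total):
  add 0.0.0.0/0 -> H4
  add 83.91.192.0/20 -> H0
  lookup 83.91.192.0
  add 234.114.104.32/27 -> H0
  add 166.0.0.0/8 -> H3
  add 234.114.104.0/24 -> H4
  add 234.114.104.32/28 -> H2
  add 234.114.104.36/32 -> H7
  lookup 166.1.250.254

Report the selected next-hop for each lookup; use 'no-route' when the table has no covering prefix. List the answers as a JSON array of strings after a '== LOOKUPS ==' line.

Apply in order:
  + 0.0.0.0/0 (H4) depth=0
  + 83.91.192.0/20 (H0) depth=20
  lookup 83.91.192.0: bits 01010011010110111100 walk d0:H4→d1:-→d2:-→d3:-→d4:-→d5:-→d6:-→d7:-→d8:-→d9:-→d10:-→d11:-→d12:-→d13:-→d14:-→d15:-→d16:-→d17:-→d18:-→d19:-→d20:H0 -> H0
  + 234.114.104.32/27 (H0) depth=27
  + 166.0.0.0/8 (H3) depth=8
  + 234.114.104.0/24 (H4) depth=24
  + 234.114.104.32/28 (H2) depth=28
  + 234.114.104.36/32 (H7) depth=32
  lookup 166.1.250.254: bits 10100110 walk d0:H4→d1:-→d2:-→d3:-→d4:-→d5:-→d6:-→d7:-→d8:H3 -> H3

== LOOKUPS ==
["H0","H3"]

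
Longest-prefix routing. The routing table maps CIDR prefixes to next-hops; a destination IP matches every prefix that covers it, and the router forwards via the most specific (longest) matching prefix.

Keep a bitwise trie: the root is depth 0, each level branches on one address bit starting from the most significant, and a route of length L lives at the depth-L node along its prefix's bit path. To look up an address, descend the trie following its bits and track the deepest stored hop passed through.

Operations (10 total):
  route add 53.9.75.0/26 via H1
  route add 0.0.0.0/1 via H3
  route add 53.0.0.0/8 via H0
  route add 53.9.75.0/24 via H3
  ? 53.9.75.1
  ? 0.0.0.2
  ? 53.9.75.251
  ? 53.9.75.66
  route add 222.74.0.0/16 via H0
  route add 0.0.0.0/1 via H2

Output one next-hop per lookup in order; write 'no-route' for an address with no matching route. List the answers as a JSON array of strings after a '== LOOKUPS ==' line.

Trace:
  + 53.9.75.0/26 (H1) depth=26
  + 0.0.0.0/1 (H3) depth=1
  + 53.0.0.0/8 (H0) depth=8
  + 53.9.75.0/24 (H3) depth=24
  ? 53.9.75.1  path d0:-→d1:H3→d2:-→d3:-→d4:-→d5:-→d6:-→d7:-→d8:H0→d9:-→d10:-→d11:-→d12:-→d13:-→d14:-→d15:-→d16:-→d17:-→d18:-→d19:-→d20:-→d21:-→d22:-→d23:-→d24:H3→d25:-→d26:H1  best=H1
  ? 0.0.0.2  path d0:-→d1:H3→d2:-  best=H3
  ? 53.9.75.251  path d0:-→d1:H3→d2:-→d3:-→d4:-→d5:-→d6:-→d7:-→d8:H0→d9:-→d10:-→d11:-→d12:-→d13:-→d14:-→d15:-→d16:-→d17:-→d18:-→d19:-→d20:-→d21:-→d22:-→d23:-→d24:H3  best=H3
  ? 53.9.75.66  path d0:-→d1:H3→d2:-→d3:-→d4:-→d5:-→d6:-→d7:-→d8:H0→d9:-→d10:-→d11:-→d12:-→d13:-→d14:-→d15:-→d16:-→d17:-→d18:-→d19:-→d20:-→d21:-→d22:-→d23:-→d24:H3→d25:-  best=H3
  + 222.74.0.0/16 (H0) depth=16
  + 0.0.0.0/1 (H2) depth=1

== LOOKUPS ==
["H1","H3","H3","H3"]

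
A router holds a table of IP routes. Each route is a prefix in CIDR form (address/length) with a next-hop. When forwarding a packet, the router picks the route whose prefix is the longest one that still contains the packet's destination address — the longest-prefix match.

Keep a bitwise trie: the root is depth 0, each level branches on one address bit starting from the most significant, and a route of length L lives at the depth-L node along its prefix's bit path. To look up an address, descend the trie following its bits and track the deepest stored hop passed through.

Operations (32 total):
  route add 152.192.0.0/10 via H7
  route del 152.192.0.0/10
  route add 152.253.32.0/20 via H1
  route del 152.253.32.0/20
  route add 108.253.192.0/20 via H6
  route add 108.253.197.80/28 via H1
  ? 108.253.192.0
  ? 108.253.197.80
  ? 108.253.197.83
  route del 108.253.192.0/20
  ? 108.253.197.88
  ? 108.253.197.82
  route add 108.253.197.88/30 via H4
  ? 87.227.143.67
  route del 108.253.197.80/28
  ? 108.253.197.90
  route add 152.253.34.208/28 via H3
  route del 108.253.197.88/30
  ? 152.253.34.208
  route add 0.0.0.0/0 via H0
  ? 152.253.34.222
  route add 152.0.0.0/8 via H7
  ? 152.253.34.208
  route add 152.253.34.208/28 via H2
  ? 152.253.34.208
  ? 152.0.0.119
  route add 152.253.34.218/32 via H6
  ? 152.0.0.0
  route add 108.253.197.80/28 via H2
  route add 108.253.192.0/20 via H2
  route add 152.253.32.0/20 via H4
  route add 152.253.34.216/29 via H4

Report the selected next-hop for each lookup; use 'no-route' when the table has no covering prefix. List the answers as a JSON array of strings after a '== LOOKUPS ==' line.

Apply in order:
  add 152.192.0.0/10 -> H7 at depth 10
  - 152.192.0.0/10 clear@10
  add 152.253.32.0/20 -> H1 at depth 20
  - 152.253.32.0/20 clear@20
  add 108.253.192.0/20 -> H6 at depth 20
  add 108.253.197.80/28 -> H1 at depth 28
  ? 108.253.192.0  path d0:-→d1:-→d2:-→d3:-→d4:-→d5:-→d6:-→d7:-→d8:-→d9:-→d10:-→d11:-→d12:-→d13:-→d14:-→d15:-→d16:-→d17:-→d18:-→d19:-→d20:H6→d21:-  best=H6
  ? 108.253.197.80  path d0:-→d1:-→d2:-→d3:-→d4:-→d5:-→d6:-→d7:-→d8:-→d9:-→d10:-→d11:-→d12:-→d13:-→d14:-→d15:-→d16:-→d17:-→d18:-→d19:-→d20:H6→d21:-→d22:-→d23:-→d24:-→d25:-→d26:-→d27:-→d28:H1  best=H1
  ? 108.253.197.83  path d0:-→d1:-→d2:-→d3:-→d4:-→d5:-→d6:-→d7:-→d8:-→d9:-→d10:-→d11:-→d12:-→d13:-→d14:-→d15:-→d16:-→d17:-→d18:-→d19:-→d20:H6→d21:-→d22:-→d23:-→d24:-→d25:-→d26:-→d27:-→d28:H1  best=H1
  - 108.253.192.0/20 clear@20
  ? 108.253.197.88  path d0:-→d1:-→d2:-→d3:-→d4:-→d5:-→d6:-→d7:-→d8:-→d9:-→d10:-→d11:-→d12:-→d13:-→d14:-→d15:-→d16:-→d17:-→d18:-→d19:-→d20:-→d21:-→d22:-→d23:-→d24:-→d25:-→d26:-→d27:-→d28:H1  best=H1
  ? 108.253.197.82  path d0:-→d1:-→d2:-→d3:-→d4:-→d5:-→d6:-→d7:-→d8:-→d9:-→d10:-→d11:-→d12:-→d13:-→d14:-→d15:-→d16:-→d17:-→d18:-→d19:-→d20:-→d21:-→d22:-→d23:-→d24:-→d25:-→d26:-→d27:-→d28:H1  best=H1
  add 108.253.197.88/30 -> H4 at depth 30
  ? 87.227.143.67  path d0:-→d1:-→d2:-  best=no-route
  - 108.253.197.80/28 clear@28
  ? 108.253.197.90  path d0:-→d1:-→d2:-→d3:-→d4:-→d5:-→d6:-→d7:-→d8:-→d9:-→d10:-→d11:-→d12:-→d13:-→d14:-→d15:-→d16:-→d17:-→d18:-→d19:-→d20:-→d21:-→d22:-→d23:-→d24:-→d25:-→d26:-→d27:-→d28:-→d29:-→d30:H4  best=H4
  add 152.253.34.208/28 -> H3 at depth 28
  - 108.253.197.88/30 clear@30
  ? 152.253.34.208  path d0:-→d1:-→d2:-→d3:-→d4:-→d5:-→d6:-→d7:-→d8:-→d9:-→d10:-→d11:-→d12:-→d13:-→d14:-→d15:-→d16:-→d17:-→d18:-→d19:-→d20:-→d21:-→d22:-→d23:-→d24:-→d25:-→d26:-→d27:-→d28:H3  best=H3
  add 0.0.0.0/0 -> H0 at depth 0
  ? 152.253.34.222  path d0:H0→d1:-→d2:-→d3:-→d4:-→d5:-→d6:-→d7:-→d8:-→d9:-→d10:-→d11:-→d12:-→d13:-→d14:-→d15:-→d16:-→d17:-→d18:-→d19:-→d20:-→d21:-→d22:-→d23:-→d24:-→d25:-→d26:-→d27:-→d28:H3  best=H3
  add 152.0.0.0/8 -> H7 at depth 8
  ? 152.253.34.208  path d0:H0→d1:-→d2:-→d3:-→d4:-→d5:-→d6:-→d7:-→d8:H7→d9:-→d10:-→d11:-→d12:-→d13:-→d14:-→d15:-→d16:-→d17:-→d18:-→d19:-→d20:-→d21:-→d22:-→d23:-→d24:-→d25:-→d26:-→d27:-→d28:H3  best=H3
  add 152.253.34.208/28 -> H2 at depth 28
  ? 152.253.34.208  path d0:H0→d1:-→d2:-→d3:-→d4:-→d5:-→d6:-→d7:-→d8:H7→d9:-→d10:-→d11:-→d12:-→d13:-→d14:-→d15:-→d16:-→d17:-→d18:-→d19:-→d20:-→d21:-→d22:-→d23:-→d24:-→d25:-→d26:-→d27:-→d28:H2  best=H2
  ? 152.0.0.119  path d0:H0→d1:-→d2:-→d3:-→d4:-→d5:-→d6:-→d7:-→d8:H7  best=H7
  add 152.253.34.218/32 -> H6 at depth 32
  ? 152.0.0.0  path d0:H0→d1:-→d2:-→d3:-→d4:-→d5:-→d6:-→d7:-→d8:H7  best=H7
  add 108.253.197.80/28 -> H2 at depth 28
  add 108.253.192.0/20 -> H2 at depth 20
  add 152.253.32.0/20 -> H4 at depth 20
  add 152.253.34.216/29 -> H4 at depth 29

== LOOKUPS ==
["H6","H1","H1","H1","H1","no-route","H4","H3","H3","H3","H2","H7","H7"]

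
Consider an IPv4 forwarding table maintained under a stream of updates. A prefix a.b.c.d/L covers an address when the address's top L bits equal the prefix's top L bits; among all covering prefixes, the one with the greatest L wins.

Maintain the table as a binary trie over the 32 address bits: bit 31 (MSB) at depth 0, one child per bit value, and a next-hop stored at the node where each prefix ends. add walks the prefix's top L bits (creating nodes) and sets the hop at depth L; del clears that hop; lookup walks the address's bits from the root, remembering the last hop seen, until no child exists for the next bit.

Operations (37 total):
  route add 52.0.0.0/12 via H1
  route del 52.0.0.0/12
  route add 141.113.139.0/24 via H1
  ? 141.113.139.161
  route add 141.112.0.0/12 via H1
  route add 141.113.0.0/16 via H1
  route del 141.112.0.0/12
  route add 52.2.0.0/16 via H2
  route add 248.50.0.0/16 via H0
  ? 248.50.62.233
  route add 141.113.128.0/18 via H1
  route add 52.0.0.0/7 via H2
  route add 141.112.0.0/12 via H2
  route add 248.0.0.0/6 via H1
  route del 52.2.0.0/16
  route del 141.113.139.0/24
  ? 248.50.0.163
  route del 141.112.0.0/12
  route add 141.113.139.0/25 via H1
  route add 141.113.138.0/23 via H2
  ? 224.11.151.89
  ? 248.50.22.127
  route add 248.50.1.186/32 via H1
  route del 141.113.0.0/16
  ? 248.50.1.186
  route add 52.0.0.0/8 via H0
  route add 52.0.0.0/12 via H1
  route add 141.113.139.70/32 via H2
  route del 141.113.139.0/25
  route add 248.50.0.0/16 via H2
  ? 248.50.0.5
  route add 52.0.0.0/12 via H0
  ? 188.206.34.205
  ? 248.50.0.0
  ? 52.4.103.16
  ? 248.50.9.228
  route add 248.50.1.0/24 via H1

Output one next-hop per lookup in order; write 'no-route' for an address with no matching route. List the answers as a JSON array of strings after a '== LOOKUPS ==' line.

Trace:
  + 52.0.0.0/12 (H1) depth=12
  - 52.0.0.0/12 clear@12
  + 141.113.139.0/24 (H1) depth=24
  Q 141.113.139.161: descend 100011010111000110001011 ; hops seen [H1] ; pick H1
  + 141.112.0.0/12 (H1) depth=12
  + 141.113.0.0/16 (H1) depth=16
  - 141.112.0.0/12 clear@12
  + 52.2.0.0/16 (H2) depth=16
  + 248.50.0.0/16 (H0) depth=16
  Q 248.50.62.233: descend 1111100000110010 ; hops seen [H0] ; pick H0
  + 141.113.128.0/18 (H1) depth=18
  + 52.0.0.0/7 (H2) depth=7
  + 141.112.0.0/12 (H2) depth=12
  + 248.0.0.0/6 (H1) depth=6
  - 52.2.0.0/16 clear@16
  - 141.113.139.0/24 clear@24
  Q 248.50.0.163: descend 1111100000110010 ; hops seen [H1,H0] ; pick H0
  - 141.112.0.0/12 clear@12
  + 141.113.139.0/25 (H1) depth=25
  + 141.113.138.0/23 (H2) depth=23
  Q 224.11.151.89: descend 111 ; hops seen [∅] ; pick no-route
  Q 248.50.22.127: descend 1111100000110010 ; hops seen [H1,H0] ; pick H0
  + 248.50.1.186/32 (H1) depth=32
  - 141.113.0.0/16 clear@16
  Q 248.50.1.186: descend 11111000001100100000000110111010 ; hops seen [H1,H0,H1] ; pick H1
  + 52.0.0.0/8 (H0) depth=8
  + 52.0.0.0/12 (H1) depth=12
  + 141.113.139.70/32 (H2) depth=32
  - 141.113.139.0/25 clear@25
  + 248.50.0.0/16 (H2) depth=16
  Q 248.50.0.5: descend 11111000001100100000000 ; hops seen [H1,H2] ; pick H2
  + 52.0.0.0/12 (H0) depth=12
  Q 188.206.34.205: descend 10 ; hops seen [∅] ; pick no-route
  Q 248.50.0.0: descend 11111000001100100000000 ; hops seen [H1,H2] ; pick H2
  Q 52.4.103.16: descend 0011010000000 ; hops seen [H2,H0,H0] ; pick H0
  Q 248.50.9.228: descend 11111000001100100000 ; hops seen [H1,H2] ; pick H2
  + 248.50.1.0/24 (H1) depth=24

== LOOKUPS ==
["H1","H0","H0","no-route","H0","H1","H2","no-route","H2","H0","H2"]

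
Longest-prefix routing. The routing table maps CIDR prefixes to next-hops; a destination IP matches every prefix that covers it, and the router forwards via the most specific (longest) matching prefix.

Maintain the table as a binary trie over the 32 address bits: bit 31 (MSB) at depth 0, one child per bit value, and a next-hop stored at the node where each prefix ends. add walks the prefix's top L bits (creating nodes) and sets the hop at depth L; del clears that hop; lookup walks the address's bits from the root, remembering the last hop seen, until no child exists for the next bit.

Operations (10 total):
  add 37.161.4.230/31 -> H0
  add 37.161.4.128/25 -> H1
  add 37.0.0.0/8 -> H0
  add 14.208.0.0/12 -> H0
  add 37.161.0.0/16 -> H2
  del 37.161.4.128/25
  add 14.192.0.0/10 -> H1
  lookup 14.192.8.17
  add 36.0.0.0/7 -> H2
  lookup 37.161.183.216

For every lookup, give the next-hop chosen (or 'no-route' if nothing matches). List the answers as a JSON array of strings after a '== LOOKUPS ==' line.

Process each operation:
  add 37.161.4.230/31 -> H0 at depth 31
  add 37.161.4.128/25 -> H1 at depth 25
  add 37.0.0.0/8 -> H0 at depth 8
  add 14.208.0.0/12 -> H0 at depth 12
  add 37.161.0.0/16 -> H2 at depth 16
  - 37.161.4.128/25 clear@25
  add 14.192.0.0/10 -> H1 at depth 10
  ? 14.192.8.17  path d0:-→d1:-→d2:-→d3:-→d4:-→d5:-→d6:-→d7:-→d8:-→d9:-→d10:H1→d11:-  best=H1
  add 36.0.0.0/7 -> H2 at depth 7
  ? 37.161.183.216  path d0:-→d1:-→d2:-→d3:-→d4:-→d5:-→d6:-→d7:H2→d8:H0→d9:-→d10:-→d11:-→d12:-→d13:-→d14:-→d15:-→d16:H2  best=H2

== LOOKUPS ==
["H1","H2"]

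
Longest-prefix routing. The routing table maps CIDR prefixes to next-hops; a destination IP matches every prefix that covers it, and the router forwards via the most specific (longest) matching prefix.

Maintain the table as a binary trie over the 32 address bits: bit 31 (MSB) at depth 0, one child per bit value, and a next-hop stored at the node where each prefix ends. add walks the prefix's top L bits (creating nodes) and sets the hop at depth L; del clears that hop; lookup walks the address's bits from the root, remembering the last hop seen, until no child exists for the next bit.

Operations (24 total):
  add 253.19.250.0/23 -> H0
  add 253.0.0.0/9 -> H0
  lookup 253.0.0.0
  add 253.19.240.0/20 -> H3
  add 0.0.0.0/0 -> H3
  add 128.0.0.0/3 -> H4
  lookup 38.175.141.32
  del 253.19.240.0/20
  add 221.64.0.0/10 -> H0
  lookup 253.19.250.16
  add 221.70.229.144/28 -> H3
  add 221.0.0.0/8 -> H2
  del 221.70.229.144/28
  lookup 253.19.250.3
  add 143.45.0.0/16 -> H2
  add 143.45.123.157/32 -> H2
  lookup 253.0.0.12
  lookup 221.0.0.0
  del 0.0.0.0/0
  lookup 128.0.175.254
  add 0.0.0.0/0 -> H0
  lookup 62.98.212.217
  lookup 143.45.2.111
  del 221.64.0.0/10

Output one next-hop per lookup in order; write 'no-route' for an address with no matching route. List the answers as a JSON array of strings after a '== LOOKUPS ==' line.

Trace:
  + 253.19.250.0/23 (H0) depth=23
  + 253.0.0.0/9 (H0) depth=9
  lookup 253.0.0.0: bits 11111101000 walk d0:-→d1:-→d2:-→d3:-→d4:-→d5:-→d6:-→d7:-→d8:-→d9:H0→d10:-→d11:- -> H0
  + 253.19.240.0/20 (H3) depth=20
  + 0.0.0.0/0 (H3) depth=0
  + 128.0.0.0/3 (H4) depth=3
  lookup 38.175.141.32: bits ε walk d0:H3 -> H3
  del 253.19.240.0/20 (clear depth 20)
  + 221.64.0.0/10 (H0) depth=10
  lookup 253.19.250.16: bits 11111101000100111111101 walk d0:H3→d1:-→d2:-→d3:-→d4:-→d5:-→d6:-→d7:-→d8:-→d9:H0→d10:-→d11:-→d12:-→d13:-→d14:-→d15:-→d16:-→d17:-→d18:-→d19:-→d20:-→d21:-→d22:-→d23:H0 -> H0
  + 221.70.229.144/28 (H3) depth=28
  + 221.0.0.0/8 (H2) depth=8
  del 221.70.229.144/28 (clear depth 28)
  lookup 253.19.250.3: bits 11111101000100111111101 walk d0:H3→d1:-→d2:-→d3:-→d4:-→d5:-→d6:-→d7:-→d8:-→d9:H0→d10:-→d11:-→d12:-→d13:-→d14:-→d15:-→d16:-→d17:-→d18:-→d19:-→d20:-→d21:-→d22:-→d23:H0 -> H0
  + 143.45.0.0/16 (H2) depth=16
  + 143.45.123.157/32 (H2) depth=32
  lookup 253.0.0.12: bits 11111101000 walk d0:H3→d1:-→d2:-→d3:-→d4:-→d5:-→d6:-→d7:-→d8:-→d9:H0→d10:-→d11:- -> H0
  lookup 221.0.0.0: bits 110111010 walk d0:H3→d1:-→d2:-→d3:-→d4:-→d5:-→d6:-→d7:-→d8:H2→d9:- -> H2
  del 0.0.0.0/0 (clear depth 0)
  lookup 128.0.175.254: bits 1000 walk d0:-→d1:-→d2:-→d3:H4→d4:- -> H4
  + 0.0.0.0/0 (H0) depth=0
  lookup 62.98.212.217: bits ε walk d0:H0 -> H0
  lookup 143.45.2.111: bits 10001111001011010 walk d0:H0→d1:-→d2:-→d3:H4→d4:-→d5:-→d6:-→d7:-→d8:-→d9:-→d10:-→d11:-→d12:-→d13:-→d14:-→d15:-→d16:H2→d17:- -> H2
  del 221.64.0.0/10 (clear depth 10)

== LOOKUPS ==
["H0","H3","H0","H0","H0","H2","H4","H0","H2"]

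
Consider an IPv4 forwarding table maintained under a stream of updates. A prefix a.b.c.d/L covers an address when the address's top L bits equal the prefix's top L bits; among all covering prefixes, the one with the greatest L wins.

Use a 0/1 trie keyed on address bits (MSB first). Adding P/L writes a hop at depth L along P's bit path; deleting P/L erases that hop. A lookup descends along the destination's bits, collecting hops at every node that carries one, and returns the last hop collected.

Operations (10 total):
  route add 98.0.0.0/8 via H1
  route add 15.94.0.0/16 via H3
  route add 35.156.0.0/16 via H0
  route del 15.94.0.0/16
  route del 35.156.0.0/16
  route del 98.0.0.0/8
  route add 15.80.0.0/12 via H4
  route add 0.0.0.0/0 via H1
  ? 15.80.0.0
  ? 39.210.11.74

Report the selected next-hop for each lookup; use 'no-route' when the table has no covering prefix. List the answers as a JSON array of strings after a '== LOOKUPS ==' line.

Process each operation:
  add 98.0.0.0/8 -> H1 at depth 8
  add 15.94.0.0/16 -> H3 at depth 16
  add 35.156.0.0/16 -> H0 at depth 16
  del 15.94.0.0/16 (clear depth 16)
  del 35.156.0.0/16 (clear depth 16)
  del 98.0.0.0/8 (clear depth 8)
  add 15.80.0.0/12 -> H4 at depth 12
  add 0.0.0.0/0 -> H1 at depth 0
  lookup 15.80.0.0: bits 000011110101 walk d0:H1→d1:-→d2:-→d3:-→d4:-→d5:-→d6:-→d7:-→d8:-→d9:-→d10:-→d11:-→d12:H4 -> H4
  lookup 39.210.11.74: bits 00100 walk d0:H1→d1:-→d2:-→d3:-→d4:-→d5:- -> H1

== LOOKUPS ==
["H4","H1"]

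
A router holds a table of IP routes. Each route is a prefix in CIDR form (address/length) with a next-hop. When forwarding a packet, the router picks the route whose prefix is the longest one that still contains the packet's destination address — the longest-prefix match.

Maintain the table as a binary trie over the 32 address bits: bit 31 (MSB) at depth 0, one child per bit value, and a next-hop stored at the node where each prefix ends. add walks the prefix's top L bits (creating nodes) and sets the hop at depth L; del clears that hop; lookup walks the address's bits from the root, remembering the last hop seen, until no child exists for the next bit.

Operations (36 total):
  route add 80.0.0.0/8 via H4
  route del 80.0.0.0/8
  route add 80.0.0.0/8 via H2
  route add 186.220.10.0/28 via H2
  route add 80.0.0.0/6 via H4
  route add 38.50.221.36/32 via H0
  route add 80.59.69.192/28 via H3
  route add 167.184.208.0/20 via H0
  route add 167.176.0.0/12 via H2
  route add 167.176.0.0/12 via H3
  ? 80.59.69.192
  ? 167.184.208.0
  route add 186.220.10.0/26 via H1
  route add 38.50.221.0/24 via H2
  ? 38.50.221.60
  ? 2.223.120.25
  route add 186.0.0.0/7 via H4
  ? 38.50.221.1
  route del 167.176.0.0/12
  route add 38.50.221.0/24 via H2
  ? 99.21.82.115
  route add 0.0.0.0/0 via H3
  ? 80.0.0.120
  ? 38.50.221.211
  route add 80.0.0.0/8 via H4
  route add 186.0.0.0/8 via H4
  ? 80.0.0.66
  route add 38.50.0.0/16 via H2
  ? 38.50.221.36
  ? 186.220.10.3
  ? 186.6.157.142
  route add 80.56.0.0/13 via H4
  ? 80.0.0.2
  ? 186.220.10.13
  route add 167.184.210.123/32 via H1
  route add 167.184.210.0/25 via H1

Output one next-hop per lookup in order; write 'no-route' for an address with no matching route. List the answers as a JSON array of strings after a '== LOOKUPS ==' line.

Trace:
  add 80.0.0.0/8 -> H4 at depth 8
  del 80.0.0.0/8 (clear depth 8)
  add 80.0.0.0/8 -> H2 at depth 8
  add 186.220.10.0/28 -> H2 at depth 28
  add 80.0.0.0/6 -> H4 at depth 6
  add 38.50.221.36/32 -> H0 at depth 32
  add 80.59.69.192/28 -> H3 at depth 28
  add 167.184.208.0/20 -> H0 at depth 20
  add 167.176.0.0/12 -> H2 at depth 12
  add 167.176.0.0/12 -> H3 at depth 12
  lookup 80.59.69.192: bits 0101000000111011010001011100 walk d0:-→d1:-→d2:-→d3:-→d4:-→d5:-→d6:H4→d7:-→d8:H2→d9:-→d10:-→d11:-→d12:-→d13:-→d14:-→d15:-→d16:-→d17:-→d18:-→d19:-→d20:-→d21:-→d22:-→d23:-→d24:-→d25:-→d26:-→d27:-→d28:H3 -> H3
  lookup 167.184.208.0: bits 10100111101110001101 walk d0:-→d1:-→d2:-→d3:-→d4:-→d5:-→d6:-→d7:-→d8:-→d9:-→d10:-→d11:-→d12:H3→d13:-→d14:-→d15:-→d16:-→d17:-→d18:-→d19:-→d20:H0 -> H0
  add 186.220.10.0/26 -> H1 at depth 26
  add 38.50.221.0/24 -> H2 at depth 24
  lookup 38.50.221.60: bits 001001100011001011011101001 walk d0:-→d1:-→d2:-→d3:-→d4:-→d5:-→d6:-→d7:-→d8:-→d9:-→d10:-→d11:-→d12:-→d13:-→d14:-→d15:-→d16:-→d17:-→d18:-→d19:-→d20:-→d21:-→d22:-→d23:-→d24:H2→d25:-→d26:-→d27:- -> H2
  lookup 2.223.120.25: bits 00 walk d0:-→d1:-→d2:- -> no-route
  add 186.0.0.0/7 -> H4 at depth 7
  lookup 38.50.221.1: bits 00100110001100101101110100 walk d0:-→d1:-→d2:-→d3:-→d4:-→d5:-→d6:-→d7:-→d8:-→d9:-→d10:-→d11:-→d12:-→d13:-→d14:-→d15:-→d16:-→d17:-→d18:-→d19:-→d20:-→d21:-→d22:-→d23:-→d24:H2→d25:-→d26:- -> H2
  del 167.176.0.0/12 (clear depth 12)
  add 38.50.221.0/24 -> H2 at depth 24
  lookup 99.21.82.115: bits 01 walk d0:-→d1:-→d2:- -> no-route
  add 0.0.0.0/0 -> H3 at depth 0
  lookup 80.0.0.120: bits 0101000000 walk d0:H3→d1:-→d2:-→d3:-→d4:-→d5:-→d6:H4→d7:-→d8:H2→d9:-→d10:- -> H2
  lookup 38.50.221.211: bits 001001100011001011011101 walk d0:H3→d1:-→d2:-→d3:-→d4:-→d5:-→d6:-→d7:-→d8:-→d9:-→d10:-→d11:-→d12:-→d13:-→d14:-→d15:-→d16:-→d17:-→d18:-→d19:-→d20:-→d21:-→d22:-→d23:-→d24:H2 -> H2
  add 80.0.0.0/8 -> H4 at depth 8
  add 186.0.0.0/8 -> H4 at depth 8
  lookup 80.0.0.66: bits 0101000000 walk d0:H3→d1:-→d2:-→d3:-→d4:-→d5:-→d6:H4→d7:-→d8:H4→d9:-→d10:- -> H4
  add 38.50.0.0/16 -> H2 at depth 16
  lookup 38.50.221.36: bits 00100110001100101101110100100100 walk d0:H3→d1:-→d2:-→d3:-→d4:-→d5:-→d6:-→d7:-→d8:-→d9:-→d10:-→d11:-→d12:-→d13:-→d14:-→d15:-→d16:H2→d17:-→d18:-→d19:-→d20:-→d21:-→d22:-→d23:-→d24:H2→d25:-→d26:-→d27:-→d28:-→d29:-→d30:-→d31:-→d32:H0 -> H0
  lookup 186.220.10.3: bits 1011101011011100000010100000 walk d0:H3→d1:-→d2:-→d3:-→d4:-→d5:-→d6:-→d7:H4→d8:H4→d9:-→d10:-→d11:-→d12:-→d13:-→d14:-→d15:-→d16:-→d17:-→d18:-→d19:-→d20:-→d21:-→d22:-→d23:-→d24:-→d25:-→d26:H1→d27:-→d28:H2 -> H2
  lookup 186.6.157.142: bits 10111010 walk d0:H3→d1:-→d2:-→d3:-→d4:-→d5:-→d6:-→d7:H4→d8:H4 -> H4
  add 80.56.0.0/13 -> H4 at depth 13
  lookup 80.0.0.2: bits 0101000000 walk d0:H3→d1:-→d2:-→d3:-→d4:-→d5:-→d6:H4→d7:-→d8:H4→d9:-→d10:- -> H4
  lookup 186.220.10.13: bits 1011101011011100000010100000 walk d0:H3→d1:-→d2:-→d3:-→d4:-→d5:-→d6:-→d7:H4→d8:H4→d9:-→d10:-→d11:-→d12:-→d13:-→d14:-→d15:-→d16:-→d17:-→d18:-→d19:-→d20:-→d21:-→d22:-→d23:-→d24:-→d25:-→d26:H1→d27:-→d28:H2 -> H2
  add 167.184.210.123/32 -> H1 at depth 32
  add 167.184.210.0/25 -> H1 at depth 25

== LOOKUPS ==
["H3","H0","H2","no-route","H2","no-route","H2","H2","H4","H0","H2","H4","H4","H2"]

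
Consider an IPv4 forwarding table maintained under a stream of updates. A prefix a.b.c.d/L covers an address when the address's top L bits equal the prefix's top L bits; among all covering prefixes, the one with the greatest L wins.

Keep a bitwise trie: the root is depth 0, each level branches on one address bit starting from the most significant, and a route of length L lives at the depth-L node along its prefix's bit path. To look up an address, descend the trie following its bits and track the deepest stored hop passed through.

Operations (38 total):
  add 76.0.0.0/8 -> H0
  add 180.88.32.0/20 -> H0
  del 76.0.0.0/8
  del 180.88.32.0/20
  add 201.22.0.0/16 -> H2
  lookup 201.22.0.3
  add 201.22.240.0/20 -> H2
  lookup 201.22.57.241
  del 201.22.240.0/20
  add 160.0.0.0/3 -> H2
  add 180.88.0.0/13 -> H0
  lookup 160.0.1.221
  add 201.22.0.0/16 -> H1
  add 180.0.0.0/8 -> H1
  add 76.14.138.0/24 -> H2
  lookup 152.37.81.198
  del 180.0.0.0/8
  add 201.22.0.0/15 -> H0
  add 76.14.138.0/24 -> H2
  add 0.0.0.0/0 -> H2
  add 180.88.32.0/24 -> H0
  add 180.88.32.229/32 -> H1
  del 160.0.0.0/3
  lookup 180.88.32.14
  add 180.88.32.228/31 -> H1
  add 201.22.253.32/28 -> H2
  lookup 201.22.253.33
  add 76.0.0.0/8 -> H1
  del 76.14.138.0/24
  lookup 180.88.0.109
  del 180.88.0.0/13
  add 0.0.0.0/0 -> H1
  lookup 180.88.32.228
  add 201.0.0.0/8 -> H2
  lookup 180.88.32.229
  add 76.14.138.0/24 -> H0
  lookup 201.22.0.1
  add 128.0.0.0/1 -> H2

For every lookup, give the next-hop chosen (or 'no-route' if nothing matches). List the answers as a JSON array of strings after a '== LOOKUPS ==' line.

Trace:
  add 76.0.0.0/8 -> H0 at depth 8
  add 180.88.32.0/20 -> H0 at depth 20
  - 76.0.0.0/8 clear@8
  - 180.88.32.0/20 clear@20
  add 201.22.0.0/16 -> H2 at depth 16
  lookup 201.22.0.3: bits 1100100100010110 walk d0:-→d1:-→d2:-→d3:-→d4:-→d5:-→d6:-→d7:-→d8:-→d9:-→d10:-→d11:-→d12:-→d13:-→d14:-→d15:-→d16:H2 -> H2
  add 201.22.240.0/20 -> H2 at depth 20
  lookup 201.22.57.241: bits 1100100100010110 walk d0:-→d1:-→d2:-→d3:-→d4:-→d5:-→d6:-→d7:-→d8:-→d9:-→d10:-→d11:-→d12:-→d13:-→d14:-→d15:-→d16:H2 -> H2
  - 201.22.240.0/20 clear@20
  add 160.0.0.0/3 -> H2 at depth 3
  add 180.88.0.0/13 -> H0 at depth 13
  lookup 160.0.1.221: bits 101 walk d0:-→d1:-→d2:-→d3:H2 -> H2
  add 201.22.0.0/16 -> H1 at depth 16
  add 180.0.0.0/8 -> H1 at depth 8
  add 76.14.138.0/24 -> H2 at depth 24
  lookup 152.37.81.198: bits 10 walk d0:-→d1:-→d2:- -> no-route
  - 180.0.0.0/8 clear@8
  add 201.22.0.0/15 -> H0 at depth 15
  add 76.14.138.0/24 -> H2 at depth 24
  add 0.0.0.0/0 -> H2 at depth 0
  add 180.88.32.0/24 -> H0 at depth 24
  add 180.88.32.229/32 -> H1 at depth 32
  - 160.0.0.0/3 clear@3
  lookup 180.88.32.14: bits 101101000101100000100000 walk d0:H2→d1:-→d2:-→d3:-→d4:-→d5:-→d6:-→d7:-→d8:-→d9:-→d10:-→d11:-→d12:-→d13:H0→d14:-→d15:-→d16:-→d17:-→d18:-→d19:-→d20:-→d21:-→d22:-→d23:-→d24:H0 -> H0
  add 180.88.32.228/31 -> H1 at depth 31
  add 201.22.253.32/28 -> H2 at depth 28
  lookup 201.22.253.33: bits 1100100100010110111111010010 walk d0:H2→d1:-→d2:-→d3:-→d4:-→d5:-→d6:-→d7:-→d8:-→d9:-→d10:-→d11:-→d12:-→d13:-→d14:-→d15:H0→d16:H1→d17:-→d18:-→d19:-→d20:-→d21:-→d22:-→d23:-→d24:-→d25:-→d26:-→d27:-→d28:H2 -> H2
  add 76.0.0.0/8 -> H1 at depth 8
  - 76.14.138.0/24 clear@24
  lookup 180.88.0.109: bits 101101000101100000 walk d0:H2→d1:-→d2:-→d3:-→d4:-→d5:-→d6:-→d7:-→d8:-→d9:-→d10:-→d11:-→d12:-→d13:H0→d14:-→d15:-→d16:-→d17:-→d18:- -> H0
  - 180.88.0.0/13 clear@13
  add 0.0.0.0/0 -> H1 at depth 0
  lookup 180.88.32.228: bits 1011010001011000001000001110010 walk d0:H1→d1:-→d2:-→d3:-→d4:-→d5:-→d6:-→d7:-→d8:-→d9:-→d10:-→d11:-→d12:-→d13:-→d14:-→d15:-→d16:-→d17:-→d18:-→d19:-→d20:-→d21:-→d22:-→d23:-→d24:H0→d25:-→d26:-→d27:-→d28:-→d29:-→d30:-→d31:H1 -> H1
  add 201.0.0.0/8 -> H2 at depth 8
  lookup 180.88.32.229: bits 10110100010110000010000011100101 walk d0:H1→d1:-→d2:-→d3:-→d4:-→d5:-→d6:-→d7:-→d8:-→d9:-→d10:-→d11:-→d12:-→d13:-→d14:-→d15:-→d16:-→d17:-→d18:-→d19:-→d20:-→d21:-→d22:-→d23:-→d24:H0→d25:-→d26:-→d27:-→d28:-→d29:-→d30:-→d31:H1→d32:H1 -> H1
  add 76.14.138.0/24 -> H0 at depth 24
  lookup 201.22.0.1: bits 1100100100010110 walk d0:H1→d1:-→d2:-→d3:-→d4:-→d5:-→d6:-→d7:-→d8:H2→d9:-→d10:-→d11:-→d12:-→d13:-→d14:-→d15:H0→d16:H1 -> H1
  add 128.0.0.0/1 -> H2 at depth 1

== LOOKUPS ==
["H2","H2","H2","no-route","H0","H2","H0","H1","H1","H1"]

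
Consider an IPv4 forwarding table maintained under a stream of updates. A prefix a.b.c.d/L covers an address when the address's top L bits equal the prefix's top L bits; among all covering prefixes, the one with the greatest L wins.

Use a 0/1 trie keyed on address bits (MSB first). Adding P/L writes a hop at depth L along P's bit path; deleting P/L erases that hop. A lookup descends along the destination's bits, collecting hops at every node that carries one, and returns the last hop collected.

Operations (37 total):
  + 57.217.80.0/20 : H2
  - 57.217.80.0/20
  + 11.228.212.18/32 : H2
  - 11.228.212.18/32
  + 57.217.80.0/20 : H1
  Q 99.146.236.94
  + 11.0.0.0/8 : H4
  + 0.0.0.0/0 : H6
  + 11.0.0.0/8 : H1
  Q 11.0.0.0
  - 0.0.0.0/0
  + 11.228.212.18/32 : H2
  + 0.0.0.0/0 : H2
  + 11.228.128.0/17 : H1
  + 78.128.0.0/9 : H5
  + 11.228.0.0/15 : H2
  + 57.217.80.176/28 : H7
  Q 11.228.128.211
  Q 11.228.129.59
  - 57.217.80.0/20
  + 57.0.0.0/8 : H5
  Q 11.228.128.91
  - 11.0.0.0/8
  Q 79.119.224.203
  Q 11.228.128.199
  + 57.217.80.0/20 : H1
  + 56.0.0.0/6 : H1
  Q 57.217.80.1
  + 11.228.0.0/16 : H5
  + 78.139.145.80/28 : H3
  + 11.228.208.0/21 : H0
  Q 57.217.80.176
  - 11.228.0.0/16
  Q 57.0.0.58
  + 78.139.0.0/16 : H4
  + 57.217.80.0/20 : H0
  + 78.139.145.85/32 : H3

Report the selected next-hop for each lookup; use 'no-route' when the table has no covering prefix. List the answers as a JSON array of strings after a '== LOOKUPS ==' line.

Trace:
  add 57.217.80.0/20 -> H2 at depth 20
  - 57.217.80.0/20 clear@20
  add 11.228.212.18/32 -> H2 at depth 32
  - 11.228.212.18/32 clear@32
  add 57.217.80.0/20 -> H1 at depth 20
  lookup 99.146.236.94: bits 0 walk d0:-→d1:- -> no-route
  add 11.0.0.0/8 -> H4 at depth 8
  add 0.0.0.0/0 -> H6 at depth 0
  add 11.0.0.0/8 -> H1 at depth 8
  lookup 11.0.0.0: bits 00001011 walk d0:H6→d1:-→d2:-→d3:-→d4:-→d5:-→d6:-→d7:-→d8:H1 -> H1
  - 0.0.0.0/0 clear@0
  add 11.228.212.18/32 -> H2 at depth 32
  add 0.0.0.0/0 -> H2 at depth 0
  add 11.228.128.0/17 -> H1 at depth 17
  add 78.128.0.0/9 -> H5 at depth 9
  add 11.228.0.0/15 -> H2 at depth 15
  add 57.217.80.176/28 -> H7 at depth 28
  lookup 11.228.128.211: bits 00001011111001001 walk d0:H2→d1:-→d2:-→d3:-→d4:-→d5:-→d6:-→d7:-→d8:H1→d9:-→d10:-→d11:-→d12:-→d13:-→d14:-→d15:H2→d16:-→d17:H1 -> H1
  lookup 11.228.129.59: bits 00001011111001001 walk d0:H2→d1:-→d2:-→d3:-→d4:-→d5:-→d6:-→d7:-→d8:H1→d9:-→d10:-→d11:-→d12:-→d13:-→d14:-→d15:H2→d16:-→d17:H1 -> H1
  - 57.217.80.0/20 clear@20
  add 57.0.0.0/8 -> H5 at depth 8
  lookup 11.228.128.91: bits 00001011111001001 walk d0:H2→d1:-→d2:-→d3:-→d4:-→d5:-→d6:-→d7:-→d8:H1→d9:-→d10:-→d11:-→d12:-→d13:-→d14:-→d15:H2→d16:-→d17:H1 -> H1
  - 11.0.0.0/8 clear@8
  lookup 79.119.224.203: bits 0100111 walk d0:H2→d1:-→d2:-→d3:-→d4:-→d5:-→d6:-→d7:- -> H2
  lookup 11.228.128.199: bits 00001011111001001 walk d0:H2→d1:-→d2:-→d3:-→d4:-→d5:-→d6:-→d7:-→d8:-→d9:-→d10:-→d11:-→d12:-→d13:-→d14:-→d15:H2→d16:-→d17:H1 -> H1
  add 57.217.80.0/20 -> H1 at depth 20
  add 56.0.0.0/6 -> H1 at depth 6
  lookup 57.217.80.1: bits 001110011101100101010000 walk d0:H2→d1:-→d2:-→d3:-→d4:-→d5:-→d6:H1→d7:-→d8:H5→d9:-→d10:-→d11:-→d12:-→d13:-→d14:-→d15:-→d16:-→d17:-→d18:-→d19:-→d20:H1→d21:-→d22:-→d23:-→d24:- -> H1
  add 11.228.0.0/16 -> H5 at depth 16
  add 78.139.145.80/28 -> H3 at depth 28
  add 11.228.208.0/21 -> H0 at depth 21
  lookup 57.217.80.176: bits 0011100111011001010100001011 walk d0:H2→d1:-→d2:-→d3:-→d4:-→d5:-→d6:H1→d7:-→d8:H5→d9:-→d10:-→d11:-→d12:-→d13:-→d14:-→d15:-→d16:-→d17:-→d18:-→d19:-→d20:H1→d21:-→d22:-→d23:-→d24:-→d25:-→d26:-→d27:-→d28:H7 -> H7
  - 11.228.0.0/16 clear@16
  lookup 57.0.0.58: bits 00111001 walk d0:H2→d1:-→d2:-→d3:-→d4:-→d5:-→d6:H1→d7:-→d8:H5 -> H5
  add 78.139.0.0/16 -> H4 at depth 16
  add 57.217.80.0/20 -> H0 at depth 20
  add 78.139.145.85/32 -> H3 at depth 32

== LOOKUPS ==
["no-route","H1","H1","H1","H1","H2","H1","H1","H7","H5"]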